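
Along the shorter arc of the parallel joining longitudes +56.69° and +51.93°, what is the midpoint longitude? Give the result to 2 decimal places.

Signed shortest Δλ from +56.69° to +51.93° is -4.76°.
Midpoint longitude = +56.69° + (-4.76°)/2 = +56.69° − 2.38° = +54.31°.

+54.31°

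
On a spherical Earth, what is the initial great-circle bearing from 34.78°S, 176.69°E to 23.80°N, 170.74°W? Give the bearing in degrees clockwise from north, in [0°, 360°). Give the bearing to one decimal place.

13.3°

Δλ = -170.74 − 176.69 = -347.43°; wrapped into (−180°, 180°]: 12.57°.
θ = atan2( sin Δλ · cos φ₂ , cos φ₁ · sin φ₂ − sin φ₁ · cos φ₂ · cos Δλ )
  = atan2(0.19912, 0.84086) = 13.323° → normalised to [0°, 360°): 13.323°.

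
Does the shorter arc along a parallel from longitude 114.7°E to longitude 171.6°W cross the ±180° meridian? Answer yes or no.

Yes

Naïve |-171.6 − 114.7| = 286.3° > 180°, so the shorter arc goes the other way round — across 180°.
Signed shortest Δλ = ((-171.6 − 114.7 + 180) mod 360) − 180 = 73.7°.
Going east by 73.7° from +114.7° passes through 180° before reaching -171.6°.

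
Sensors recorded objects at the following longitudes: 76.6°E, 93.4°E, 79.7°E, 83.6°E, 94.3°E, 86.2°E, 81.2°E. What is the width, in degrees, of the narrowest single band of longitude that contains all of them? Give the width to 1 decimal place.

Sort the longitudes: +76.6°, +79.7°, +81.2°, +83.6°, +86.2°, +93.4°, +94.3°.
Eastward gaps between consecutive values (wrapping around): 3.1°, 1.5°, 2.4°, 2.6°, 7.2°, 0.9°, 342.3°.
Largest gap = 342.3° ⇒ minimal covering band is its complement: 360° − 342.3° = 17.7°.
Band runs from +76.6° eastward to +94.3°.

17.7°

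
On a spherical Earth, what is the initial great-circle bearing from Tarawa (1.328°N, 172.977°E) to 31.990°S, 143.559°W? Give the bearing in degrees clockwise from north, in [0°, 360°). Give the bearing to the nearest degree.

133°

Δλ = -143.559 − 172.977 = -316.536°; wrapped into (−180°, 180°]: 43.464°.
θ = atan2( sin Δλ · cos φ₂ , cos φ₁ · sin φ₂ − sin φ₁ · cos φ₂ · cos Δλ )
  = atan2(0.58343, -0.54390) = 132.991° → normalised to [0°, 360°): 132.991°.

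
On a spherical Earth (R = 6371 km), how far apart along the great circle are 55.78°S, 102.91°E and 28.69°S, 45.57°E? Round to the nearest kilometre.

5388 km

Δλ = 45.57 − 102.91 = -57.34°.
Δφ = -28.69 − -55.78 = 27.09°.
a = sin²(Δφ/2) + cos φ₁ · cos φ₂ · sin²(Δλ/2) = 0.168405.
c = 2·atan2(√a, √(1−a)) = 0.84572 rad → d = 6371·c ≈ 5388.11 km.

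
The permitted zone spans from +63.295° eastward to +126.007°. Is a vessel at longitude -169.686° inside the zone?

Band width going east from +63.295° to +126.007°: ((126.007 − 63.295) mod 360) = 62.712°.
Offset of -169.686° east of the west edge: ((-169.686 − 63.295) mod 360) = 127.019°.
127.019° > 62.712° ⇒ outside.

No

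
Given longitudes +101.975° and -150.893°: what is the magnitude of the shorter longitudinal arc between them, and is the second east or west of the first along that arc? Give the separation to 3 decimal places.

Raw difference: -150.893 − 101.975 = -252.868°.
Normalise into (−180°, 180°]: -252.868° + 360° = 107.132°.
Positive ⇒ the second point lies to the east; separation 107.132°.

107.132° east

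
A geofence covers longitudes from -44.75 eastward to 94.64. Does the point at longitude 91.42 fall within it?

Yes

Band width going east from -44.75° to +94.64°: ((94.64 − -44.75) mod 360) = 139.39°.
Offset of +91.42° east of the west edge: ((91.42 − -44.75) mod 360) = 136.17°.
136.17° ≤ 139.39° ⇒ inside.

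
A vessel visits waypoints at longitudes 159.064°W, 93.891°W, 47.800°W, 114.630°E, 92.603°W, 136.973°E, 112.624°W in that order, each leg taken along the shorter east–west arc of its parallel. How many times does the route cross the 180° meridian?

3

Leg 1: -159.064° → -93.891°, shortest Δλ = 65.173° (east) — does not cross 180°.
Leg 2: -93.891° → -47.800°, shortest Δλ = 46.091° (east) — does not cross 180°.
Leg 3: -47.800° → +114.630°, shortest Δλ = 162.43° (east) — does not cross 180°.
Leg 4: +114.630° → -92.603°, shortest Δλ = 152.767° (east) — crosses 180°.
Leg 5: -92.603° → +136.973°, shortest Δλ = -130.424° (west) — crosses 180°.
Leg 6: +136.973° → -112.624°, shortest Δλ = 110.403° (east) — crosses 180°.
Total crossings: 3.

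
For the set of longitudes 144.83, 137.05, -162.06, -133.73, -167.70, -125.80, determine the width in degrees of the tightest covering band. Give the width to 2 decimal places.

97.15°

Sort the longitudes: -167.70°, -162.06°, -133.73°, -125.80°, +137.05°, +144.83°.
Eastward gaps between consecutive values (wrapping around): 5.64°, 28.33°, 7.93°, 262.85°, 7.78°, 47.47°.
Largest gap = 262.85° ⇒ minimal covering band is its complement: 360° − 262.85° = 97.15°.
Band runs from +137.05° eastward to -125.80°, crossing the antimeridian.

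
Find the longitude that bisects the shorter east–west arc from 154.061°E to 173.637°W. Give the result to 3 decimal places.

Signed shortest Δλ from +154.061° to -173.637° is +32.302°.
Midpoint longitude = +154.061° + (+32.302°)/2 = +154.061° + 16.151° = +170.212°.
(The naïve average (+154.061 + -173.637)/2 = -9.788° is on the wrong side of the globe.)

170.212°E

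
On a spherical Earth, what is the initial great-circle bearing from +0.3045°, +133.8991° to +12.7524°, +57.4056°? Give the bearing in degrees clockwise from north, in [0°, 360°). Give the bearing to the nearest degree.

283°

Δλ = 57.4056 − 133.8991 = -76.4935°.
θ = atan2( sin Δλ · cos φ₂ , cos φ₁ · sin φ₂ − sin φ₁ · cos φ₂ · cos Δλ )
  = atan2(-0.94836, 0.21952) = -76.967° → normalised to [0°, 360°): 283.033°.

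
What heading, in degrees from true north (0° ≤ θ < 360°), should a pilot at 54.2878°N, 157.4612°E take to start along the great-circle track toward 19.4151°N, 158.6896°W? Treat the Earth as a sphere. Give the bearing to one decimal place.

118.7°

Δλ = -158.6896 − 157.4612 = -316.1508°; wrapped into (−180°, 180°]: 43.8492°.
θ = atan2( sin Δλ · cos φ₂ , cos φ₁ · sin φ₂ − sin φ₁ · cos φ₂ · cos Δλ )
  = atan2(0.65337, -0.35823) = 118.735° → normalised to [0°, 360°): 118.735°.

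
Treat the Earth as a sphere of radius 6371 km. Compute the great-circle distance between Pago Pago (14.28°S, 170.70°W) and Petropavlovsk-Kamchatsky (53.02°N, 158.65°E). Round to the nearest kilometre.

8036 km

Δλ = 158.65 − -170.70 = 329.35°; wrapped into (−180°, 180°]: -30.65°.
Δφ = 53.02 − -14.28 = 67.30°.
a = sin²(Δφ/2) + cos φ₁ · cos φ₂ · sin²(Δλ/2) = 0.347767.
c = 2·atan2(√a, √(1−a)) = 1.26142 rad → d = 6371·c ≈ 8036.49 km.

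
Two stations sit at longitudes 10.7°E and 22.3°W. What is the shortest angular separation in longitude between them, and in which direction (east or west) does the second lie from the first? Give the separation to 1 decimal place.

Raw difference: -22.3 − 10.7 = -33.0°.
Normalise into (−180°, 180°]: -33.0° stays -33.0°.
Negative ⇒ the second point lies to the west; separation 33.0°.

33.0° west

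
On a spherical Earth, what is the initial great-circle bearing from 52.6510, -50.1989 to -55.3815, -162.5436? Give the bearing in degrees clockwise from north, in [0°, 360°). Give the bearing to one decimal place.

238.1°

Δλ = -162.5436 − -50.1989 = -112.3447°.
θ = atan2( sin Δλ · cos φ₂ , cos φ₁ · sin φ₂ − sin φ₁ · cos φ₂ · cos Δλ )
  = atan2(-0.52545, -0.32756) = -121.939° → normalised to [0°, 360°): 238.061°.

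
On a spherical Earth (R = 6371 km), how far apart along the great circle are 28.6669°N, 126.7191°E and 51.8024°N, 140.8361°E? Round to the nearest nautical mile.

Δλ = 140.8361 − 126.7191 = 14.1170°.
Δφ = 51.8024 − 28.6669 = 23.1355°.
a = sin²(Δφ/2) + cos φ₁ · cos φ₂ · sin²(Δλ/2) = 0.048404.
c = 2·atan2(√a, √(1−a)) = 0.44365 rad → d = 6371·c ≈ 2826.48 km ≈ 1526.17 nmi.

1526 nmi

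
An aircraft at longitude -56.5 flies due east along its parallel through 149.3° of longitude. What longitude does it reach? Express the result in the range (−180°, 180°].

Start at -56.5°; shift +149.3° → +92.8°.
+92.8° already lies in (−180°, 180°].

+92.8°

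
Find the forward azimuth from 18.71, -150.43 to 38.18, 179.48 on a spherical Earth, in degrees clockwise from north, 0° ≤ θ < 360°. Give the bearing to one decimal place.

Δλ = 179.48 − -150.43 = 329.91°; wrapped into (−180°, 180°]: -30.09°.
θ = atan2( sin Δλ · cos φ₂ , cos φ₁ · sin φ₂ − sin φ₁ · cos φ₂ · cos Δλ )
  = atan2(-0.39411, 0.36729) = -47.017° → normalised to [0°, 360°): 312.983°.

313.0°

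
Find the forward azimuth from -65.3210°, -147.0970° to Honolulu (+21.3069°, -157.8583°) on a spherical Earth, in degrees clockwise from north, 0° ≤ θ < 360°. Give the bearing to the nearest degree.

350°

Δλ = -157.8583 − -147.0970 = -10.7613°.
θ = atan2( sin Δλ · cos φ₂ , cos φ₁ · sin φ₂ − sin φ₁ · cos φ₂ · cos Δλ )
  = atan2(-0.17396, 0.98338) = -10.032° → normalised to [0°, 360°): 349.968°.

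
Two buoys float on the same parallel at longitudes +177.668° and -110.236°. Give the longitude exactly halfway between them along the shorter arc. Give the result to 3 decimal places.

-146.284°

Signed shortest Δλ from +177.668° to -110.236° is +72.096°.
Midpoint longitude = +177.668° + (+72.096°)/2 = +177.668° + 36.048° = +213.716°.
Normalise into (−180°, 180°]: -146.284°.
(The naïve average (+177.668 + -110.236)/2 = 33.716° is on the wrong side of the globe.)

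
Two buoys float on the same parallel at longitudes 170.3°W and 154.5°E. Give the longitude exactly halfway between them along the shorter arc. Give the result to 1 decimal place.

172.1°E

Signed shortest Δλ from -170.3° to +154.5° is -35.2°.
Midpoint longitude = -170.3° + (-35.2°)/2 = -170.3° − 17.6° = -187.9°.
Normalise into (−180°, 180°]: +172.1°.
(The naïve average (-170.3 + +154.5)/2 = -7.9° is on the wrong side of the globe.)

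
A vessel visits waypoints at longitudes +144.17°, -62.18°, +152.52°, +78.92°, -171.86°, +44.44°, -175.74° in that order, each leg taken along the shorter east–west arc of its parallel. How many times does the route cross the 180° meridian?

Leg 1: +144.17° → -62.18°, shortest Δλ = 153.65° (east) — crosses 180°.
Leg 2: -62.18° → +152.52°, shortest Δλ = -145.3° (west) — crosses 180°.
Leg 3: +152.52° → +78.92°, shortest Δλ = -73.6° (west) — does not cross 180°.
Leg 4: +78.92° → -171.86°, shortest Δλ = 109.22° (east) — crosses 180°.
Leg 5: -171.86° → +44.44°, shortest Δλ = -143.7° (west) — crosses 180°.
Leg 6: +44.44° → -175.74°, shortest Δλ = 139.82° (east) — crosses 180°.
Total crossings: 5.

5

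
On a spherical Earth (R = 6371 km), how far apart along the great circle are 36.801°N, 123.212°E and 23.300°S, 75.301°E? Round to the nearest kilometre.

8358 km

Δλ = 75.301 − 123.212 = -47.911°.
Δφ = -23.300 − 36.801 = -60.101°.
a = sin²(Δφ/2) + cos φ₁ · cos φ₂ · sin²(Δλ/2) = 0.372003.
c = 2·atan2(√a, √(1−a)) = 1.31192 rad → d = 6371·c ≈ 8358.25 km.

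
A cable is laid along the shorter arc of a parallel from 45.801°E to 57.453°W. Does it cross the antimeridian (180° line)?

No

Signed shortest Δλ = ((-57.453 − 45.801 + 180) mod 360) − 180 = -103.254°.
Going west by 103.254° from +45.801° reaches -57.453° without touching 180°.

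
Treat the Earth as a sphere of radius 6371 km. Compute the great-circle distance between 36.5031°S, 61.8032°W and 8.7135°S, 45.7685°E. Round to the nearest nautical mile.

5921 nmi

Δλ = 45.7685 − -61.8032 = 107.5717°.
Δφ = -8.7135 − -36.5031 = 27.7896°.
a = sin²(Δφ/2) + cos φ₁ · cos φ₂ · sin²(Δλ/2) = 0.574877.
c = 2·atan2(√a, √(1−a)) = 1.72112 rad → d = 6371·c ≈ 10965.23 km ≈ 5920.75 nmi.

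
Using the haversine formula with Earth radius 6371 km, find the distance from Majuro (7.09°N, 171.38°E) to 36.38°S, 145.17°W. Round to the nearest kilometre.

Δλ = -145.17 − 171.38 = -316.55°; wrapped into (−180°, 180°]: 43.45°.
Δφ = -36.38 − 7.09 = -43.47°.
a = sin²(Δφ/2) + cos φ₁ · cos φ₂ · sin²(Δλ/2) = 0.246598.
c = 2·atan2(√a, √(1−a)) = 1.03932 rad → d = 6371·c ≈ 6621.53 km.

6622 km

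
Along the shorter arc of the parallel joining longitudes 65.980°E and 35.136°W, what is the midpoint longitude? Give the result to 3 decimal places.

Signed shortest Δλ from +65.980° to -35.136° is -101.116°.
Midpoint longitude = +65.980° + (-101.116°)/2 = +65.980° − 50.558° = +15.422°.

15.422°E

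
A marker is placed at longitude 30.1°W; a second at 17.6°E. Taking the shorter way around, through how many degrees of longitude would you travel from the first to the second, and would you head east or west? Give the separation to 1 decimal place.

Raw difference: 17.6 − -30.1 = 47.7°.
Normalise into (−180°, 180°]: 47.7° stays 47.7°.
Positive ⇒ the second point lies to the east; separation 47.7°.

47.7° east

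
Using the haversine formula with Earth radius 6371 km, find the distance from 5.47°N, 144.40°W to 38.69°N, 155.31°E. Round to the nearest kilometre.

7072 km

Δλ = 155.31 − -144.40 = 299.71°; wrapped into (−180°, 180°]: -60.29°.
Δφ = 38.69 − 5.47 = 33.22°.
a = sin²(Δφ/2) + cos φ₁ · cos φ₂ · sin²(Δλ/2) = 0.277665.
c = 2·atan2(√a, √(1−a)) = 1.10999 rad → d = 6371·c ≈ 7071.75 km.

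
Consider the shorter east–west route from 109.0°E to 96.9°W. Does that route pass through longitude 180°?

Yes

Naïve |-96.9 − 109.0| = 205.9° > 180°, so the shorter arc goes the other way round — across 180°.
Signed shortest Δλ = ((-96.9 − 109.0 + 180) mod 360) − 180 = 154.1°.
Going east by 154.1° from +109.0° passes through 180° before reaching -96.9°.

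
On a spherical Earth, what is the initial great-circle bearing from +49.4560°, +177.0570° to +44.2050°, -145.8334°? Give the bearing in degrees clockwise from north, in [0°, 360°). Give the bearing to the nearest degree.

88°

Δλ = -145.8334 − 177.0570 = -322.8904°; wrapped into (−180°, 180°]: 37.1096°.
θ = atan2( sin Δλ · cos φ₂ , cos φ₁ · sin φ₂ − sin φ₁ · cos φ₂ · cos Δλ )
  = atan2(0.43251, 0.01880) = 87.511° → normalised to [0°, 360°): 87.511°.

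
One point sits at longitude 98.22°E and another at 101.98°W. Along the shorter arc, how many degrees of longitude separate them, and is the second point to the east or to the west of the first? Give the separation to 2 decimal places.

Raw difference: -101.98 − 98.22 = -200.2°.
Normalise into (−180°, 180°]: -200.2° + 360° = 159.8°.
Positive ⇒ the second point lies to the east; separation 159.80°.

159.80° east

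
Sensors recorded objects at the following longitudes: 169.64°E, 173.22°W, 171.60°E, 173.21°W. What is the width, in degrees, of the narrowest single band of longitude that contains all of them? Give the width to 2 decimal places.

17.15°

Sort the longitudes: -173.22°, -173.21°, +169.64°, +171.60°.
Eastward gaps between consecutive values (wrapping around): 0.01°, 342.85°, 1.96°, 15.18°.
Largest gap = 342.85° ⇒ minimal covering band is its complement: 360° − 342.85° = 17.15°.
Band runs from +169.64° eastward to -173.21°, crossing the antimeridian.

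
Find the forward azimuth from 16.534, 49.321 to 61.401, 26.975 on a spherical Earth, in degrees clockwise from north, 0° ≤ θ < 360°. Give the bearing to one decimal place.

345.7°

Δλ = 26.975 − 49.321 = -22.346°.
θ = atan2( sin Δλ · cos φ₂ , cos φ₁ · sin φ₂ − sin φ₁ · cos φ₂ · cos Δλ )
  = atan2(-0.18199, 0.71569) = -14.267° → normalised to [0°, 360°): 345.733°.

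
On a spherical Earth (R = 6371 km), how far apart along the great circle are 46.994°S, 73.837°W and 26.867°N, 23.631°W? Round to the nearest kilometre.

Δλ = -23.631 − -73.837 = 50.206°.
Δφ = 26.867 − -46.994 = 73.861°.
a = sin²(Δφ/2) + cos φ₁ · cos φ₂ · sin²(Δλ/2) = 0.470528.
c = 2·atan2(√a, √(1−a)) = 1.51182 rad → d = 6371·c ≈ 9631.79 km.

9632 km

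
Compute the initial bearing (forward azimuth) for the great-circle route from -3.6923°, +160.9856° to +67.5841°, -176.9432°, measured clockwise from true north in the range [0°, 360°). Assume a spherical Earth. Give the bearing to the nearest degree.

Δλ = -176.9432 − 160.9856 = -337.9288°; wrapped into (−180°, 180°]: 22.0712°.
θ = atan2( sin Δλ · cos φ₂ , cos φ₁ · sin φ₂ − sin φ₁ · cos φ₂ · cos Δλ )
  = atan2(0.14329, 0.94528) = 8.619° → normalised to [0°, 360°): 8.619°.

9°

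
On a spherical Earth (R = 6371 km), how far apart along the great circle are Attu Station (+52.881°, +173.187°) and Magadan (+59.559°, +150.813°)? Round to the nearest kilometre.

Δλ = 150.813 − 173.187 = -22.374°.
Δφ = 59.559 − 52.881 = 6.678°.
a = sin²(Δφ/2) + cos φ₁ · cos φ₂ · sin²(Δλ/2) = 0.014901.
c = 2·atan2(√a, √(1−a)) = 0.24475 rad → d = 6371·c ≈ 1559.30 km.

1559 km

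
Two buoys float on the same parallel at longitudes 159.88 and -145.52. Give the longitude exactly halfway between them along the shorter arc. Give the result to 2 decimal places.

-172.82°

Signed shortest Δλ from +159.88° to -145.52° is +54.60°.
Midpoint longitude = +159.88° + (+54.60°)/2 = +159.88° + 27.30° = +187.18°.
Normalise into (−180°, 180°]: -172.82°.
(The naïve average (+159.88 + -145.52)/2 = 7.18° is on the wrong side of the globe.)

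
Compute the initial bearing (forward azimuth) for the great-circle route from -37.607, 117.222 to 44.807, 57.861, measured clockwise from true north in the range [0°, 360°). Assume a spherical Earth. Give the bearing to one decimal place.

321.9°

Δλ = 57.861 − 117.222 = -59.361°.
θ = atan2( sin Δλ · cos φ₂ , cos φ₁ · sin φ₂ − sin φ₁ · cos φ₂ · cos Δλ )
  = atan2(-0.61044, 0.77894) = -38.085° → normalised to [0°, 360°): 321.915°.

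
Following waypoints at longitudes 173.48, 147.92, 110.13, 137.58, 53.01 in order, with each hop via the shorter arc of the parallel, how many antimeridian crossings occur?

0

Leg 1: +173.48° → +147.92°, shortest Δλ = -25.56° (west) — does not cross 180°.
Leg 2: +147.92° → +110.13°, shortest Δλ = -37.79° (west) — does not cross 180°.
Leg 3: +110.13° → +137.58°, shortest Δλ = 27.45° (east) — does not cross 180°.
Leg 4: +137.58° → +53.01°, shortest Δλ = -84.57° (west) — does not cross 180°.
Total crossings: 0.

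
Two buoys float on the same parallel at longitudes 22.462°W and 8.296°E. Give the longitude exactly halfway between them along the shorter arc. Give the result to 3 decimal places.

Signed shortest Δλ from -22.462° to +8.296° is +30.758°.
Midpoint longitude = -22.462° + (+30.758°)/2 = -22.462° + 15.379° = -7.083°.

7.083°W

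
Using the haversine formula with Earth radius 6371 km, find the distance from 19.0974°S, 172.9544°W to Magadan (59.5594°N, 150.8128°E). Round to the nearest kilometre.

Δλ = 150.8128 − -172.9544 = 323.7672°; wrapped into (−180°, 180°]: -36.2328°.
Δφ = 59.5594 − -19.0974 = 78.6568°.
a = sin²(Δφ/2) + cos φ₁ · cos φ₂ · sin²(Δλ/2) = 0.447948.
c = 2·atan2(√a, √(1−a)) = 1.46650 rad → d = 6371·c ≈ 9343.10 km.

9343 km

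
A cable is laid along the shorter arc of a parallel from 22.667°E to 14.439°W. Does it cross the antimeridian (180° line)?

No

Signed shortest Δλ = ((-14.439 − 22.667 + 180) mod 360) − 180 = -37.106°.
Going west by 37.106° from +22.667° reaches -14.439° without touching 180°.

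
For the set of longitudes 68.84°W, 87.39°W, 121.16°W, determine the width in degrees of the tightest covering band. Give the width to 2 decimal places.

52.32°

Sort the longitudes: -121.16°, -87.39°, -68.84°.
Eastward gaps between consecutive values (wrapping around): 33.77°, 18.55°, 307.68°.
Largest gap = 307.68° ⇒ minimal covering band is its complement: 360° − 307.68° = 52.32°.
Band runs from -121.16° eastward to -68.84°.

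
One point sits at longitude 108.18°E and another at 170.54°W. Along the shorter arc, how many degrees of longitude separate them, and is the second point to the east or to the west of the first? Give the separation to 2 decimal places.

Raw difference: -170.54 − 108.18 = -278.72°.
Normalise into (−180°, 180°]: -278.72° + 360° = 81.28°.
Positive ⇒ the second point lies to the east; separation 81.28°.

81.28° east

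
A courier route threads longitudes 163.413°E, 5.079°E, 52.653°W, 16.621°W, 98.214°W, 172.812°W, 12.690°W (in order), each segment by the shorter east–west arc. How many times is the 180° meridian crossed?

0

Leg 1: +163.413° → +5.079°, shortest Δλ = -158.334° (west) — does not cross 180°.
Leg 2: +5.079° → -52.653°, shortest Δλ = -57.732° (west) — does not cross 180°.
Leg 3: -52.653° → -16.621°, shortest Δλ = 36.032° (east) — does not cross 180°.
Leg 4: -16.621° → -98.214°, shortest Δλ = -81.593° (west) — does not cross 180°.
Leg 5: -98.214° → -172.812°, shortest Δλ = -74.598° (west) — does not cross 180°.
Leg 6: -172.812° → -12.690°, shortest Δλ = 160.122° (east) — does not cross 180°.
Total crossings: 0.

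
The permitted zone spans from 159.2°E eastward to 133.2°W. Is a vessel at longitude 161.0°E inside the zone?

Band width going east from +159.2° to -133.2°: ((-133.2 − 159.2) mod 360) = 67.6°.
Offset of +161.0° east of the west edge: ((161.0 − 159.2) mod 360) = 1.8°.
1.8° ≤ 67.6° ⇒ inside.

Yes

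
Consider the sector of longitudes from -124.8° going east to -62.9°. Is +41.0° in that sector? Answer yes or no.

Band width going east from -124.8° to -62.9°: ((-62.9 − -124.8) mod 360) = 61.9°.
Offset of +41.0° east of the west edge: ((41.0 − -124.8) mod 360) = 165.8°.
165.8° > 61.9° ⇒ outside.

No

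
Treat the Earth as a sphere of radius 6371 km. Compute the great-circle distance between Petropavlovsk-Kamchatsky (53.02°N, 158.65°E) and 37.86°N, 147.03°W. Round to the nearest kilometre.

4436 km

Δλ = -147.03 − 158.65 = -305.68°; wrapped into (−180°, 180°]: 54.32°.
Δφ = 37.86 − 53.02 = -15.16°.
a = sin²(Δφ/2) + cos φ₁ · cos φ₂ · sin²(Δλ/2) = 0.116360.
c = 2·atan2(√a, √(1−a)) = 0.69621 rad → d = 6371·c ≈ 4435.54 km.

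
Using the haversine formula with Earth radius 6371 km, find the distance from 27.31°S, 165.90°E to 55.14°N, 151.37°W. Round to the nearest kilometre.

10029 km

Δλ = -151.37 − 165.90 = -317.27°; wrapped into (−180°, 180°]: 42.73°.
Δφ = 55.14 − -27.31 = 82.45°.
a = sin²(Δφ/2) + cos φ₁ · cos φ₂ · sin²(Δλ/2) = 0.501708.
c = 2·atan2(√a, √(1−a)) = 1.57421 rad → d = 6371·c ≈ 10029.31 km.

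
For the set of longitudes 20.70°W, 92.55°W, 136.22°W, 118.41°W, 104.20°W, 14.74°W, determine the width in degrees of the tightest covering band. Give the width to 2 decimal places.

121.48°

Sort the longitudes: -136.22°, -118.41°, -104.20°, -92.55°, -20.70°, -14.74°.
Eastward gaps between consecutive values (wrapping around): 17.81°, 14.21°, 11.65°, 71.85°, 5.96°, 238.52°.
Largest gap = 238.52° ⇒ minimal covering band is its complement: 360° − 238.52° = 121.48°.
Band runs from -136.22° eastward to -14.74°.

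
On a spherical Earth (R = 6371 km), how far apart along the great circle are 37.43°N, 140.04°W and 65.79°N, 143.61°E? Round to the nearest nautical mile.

Δλ = 143.61 − -140.04 = 283.65°; wrapped into (−180°, 180°]: -76.35°.
Δφ = 65.79 − 37.43 = 28.36°.
a = sin²(Δφ/2) + cos φ₁ · cos φ₂ · sin²(Δλ/2) = 0.184408.
c = 2·atan2(√a, √(1−a)) = 0.88772 rad → d = 6371·c ≈ 5655.64 km ≈ 3053.80 nmi.

3054 nmi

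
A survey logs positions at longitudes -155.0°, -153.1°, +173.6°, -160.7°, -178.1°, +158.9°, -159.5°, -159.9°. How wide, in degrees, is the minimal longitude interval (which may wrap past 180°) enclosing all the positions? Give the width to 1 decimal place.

48.0°

Sort the longitudes: -178.1°, -160.7°, -159.9°, -159.5°, -155.0°, -153.1°, +158.9°, +173.6°.
Eastward gaps between consecutive values (wrapping around): 17.4°, 0.8°, 0.4°, 4.5°, 1.9°, 312.0°, 14.7°, 8.3°.
Largest gap = 312.0° ⇒ minimal covering band is its complement: 360° − 312.0° = 48.0°.
Band runs from +158.9° eastward to -153.1°, crossing the antimeridian.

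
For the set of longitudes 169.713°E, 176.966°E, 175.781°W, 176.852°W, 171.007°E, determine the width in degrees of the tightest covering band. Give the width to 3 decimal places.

14.506°

Sort the longitudes: -176.852°, -175.781°, +169.713°, +171.007°, +176.966°.
Eastward gaps between consecutive values (wrapping around): 1.071°, 345.494°, 1.294°, 5.959°, 6.182°.
Largest gap = 345.494° ⇒ minimal covering band is its complement: 360° − 345.494° = 14.506°.
Band runs from +169.713° eastward to -175.781°, crossing the antimeridian.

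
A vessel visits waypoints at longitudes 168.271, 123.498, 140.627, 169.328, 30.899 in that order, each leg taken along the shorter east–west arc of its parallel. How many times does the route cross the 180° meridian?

Leg 1: +168.271° → +123.498°, shortest Δλ = -44.773° (west) — does not cross 180°.
Leg 2: +123.498° → +140.627°, shortest Δλ = 17.129° (east) — does not cross 180°.
Leg 3: +140.627° → +169.328°, shortest Δλ = 28.701° (east) — does not cross 180°.
Leg 4: +169.328° → +30.899°, shortest Δλ = -138.429° (west) — does not cross 180°.
Total crossings: 0.

0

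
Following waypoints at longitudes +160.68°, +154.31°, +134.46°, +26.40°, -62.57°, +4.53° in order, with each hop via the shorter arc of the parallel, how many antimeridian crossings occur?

0

Leg 1: +160.68° → +154.31°, shortest Δλ = -6.37° (west) — does not cross 180°.
Leg 2: +154.31° → +134.46°, shortest Δλ = -19.85° (west) — does not cross 180°.
Leg 3: +134.46° → +26.40°, shortest Δλ = -108.06° (west) — does not cross 180°.
Leg 4: +26.40° → -62.57°, shortest Δλ = -88.97° (west) — does not cross 180°.
Leg 5: -62.57° → +4.53°, shortest Δλ = 67.1° (east) — does not cross 180°.
Total crossings: 0.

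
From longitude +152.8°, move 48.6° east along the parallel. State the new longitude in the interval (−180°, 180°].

Start at +152.8°; shift +48.6° → +201.4°.
+201.4° lies outside (−180°, 180°]; subtract 360° → -158.6°.

-158.6°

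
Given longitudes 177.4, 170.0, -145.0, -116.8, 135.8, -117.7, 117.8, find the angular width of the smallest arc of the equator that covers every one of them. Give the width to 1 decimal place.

125.4°

Sort the longitudes: -145.0°, -117.7°, -116.8°, +117.8°, +135.8°, +170.0°, +177.4°.
Eastward gaps between consecutive values (wrapping around): 27.3°, 0.9°, 234.6°, 18.0°, 34.2°, 7.4°, 37.6°.
Largest gap = 234.6° ⇒ minimal covering band is its complement: 360° − 234.6° = 125.4°.
Band runs from +117.8° eastward to -116.8°, crossing the antimeridian.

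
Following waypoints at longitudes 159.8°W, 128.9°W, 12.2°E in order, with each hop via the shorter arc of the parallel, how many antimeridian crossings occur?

Leg 1: -159.8° → -128.9°, shortest Δλ = 30.9° (east) — does not cross 180°.
Leg 2: -128.9° → +12.2°, shortest Δλ = 141.1° (east) — does not cross 180°.
Total crossings: 0.

0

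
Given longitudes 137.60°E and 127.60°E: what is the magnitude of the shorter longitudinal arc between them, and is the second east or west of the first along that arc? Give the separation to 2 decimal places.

Raw difference: 127.60 − 137.60 = -10.0°.
Normalise into (−180°, 180°]: -10.0° stays -10.0°.
Negative ⇒ the second point lies to the west; separation 10.00°.

10.00° west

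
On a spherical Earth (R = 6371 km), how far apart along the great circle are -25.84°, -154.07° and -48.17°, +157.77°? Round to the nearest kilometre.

Δλ = 157.77 − -154.07 = 311.84°; wrapped into (−180°, 180°]: -48.16°.
Δφ = -48.17 − -25.84 = -22.33°.
a = sin²(Δφ/2) + cos φ₁ · cos φ₂ · sin²(Δλ/2) = 0.137419.
c = 2·atan2(√a, √(1−a)) = 0.75953 rad → d = 6371·c ≈ 4838.94 km.

4839 km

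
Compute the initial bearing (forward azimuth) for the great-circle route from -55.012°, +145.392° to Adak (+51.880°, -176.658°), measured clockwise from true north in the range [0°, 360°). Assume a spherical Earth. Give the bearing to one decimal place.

Δλ = -176.658 − 145.392 = -322.050°; wrapped into (−180°, 180°]: 37.950°.
θ = atan2( sin Δλ · cos φ₂ , cos φ₁ · sin φ₂ − sin φ₁ · cos φ₂ · cos Δλ )
  = atan2(0.37963, 0.84991) = 24.069° → normalised to [0°, 360°): 24.069°.

24.1°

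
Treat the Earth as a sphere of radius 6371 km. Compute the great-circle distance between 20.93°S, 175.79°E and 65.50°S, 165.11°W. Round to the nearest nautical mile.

Δλ = -165.11 − 175.79 = -340.90°; wrapped into (−180°, 180°]: 19.10°.
Δφ = -65.50 − -20.93 = -44.57°.
a = sin²(Δφ/2) + cos φ₁ · cos φ₂ · sin²(Δλ/2) = 0.154465.
c = 2·atan2(√a, √(1−a)) = 0.80783 rad → d = 6371·c ≈ 5146.67 km ≈ 2778.98 nmi.

2779 nmi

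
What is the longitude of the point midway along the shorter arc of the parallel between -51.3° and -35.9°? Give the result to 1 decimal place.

-43.6°

Signed shortest Δλ from -51.3° to -35.9° is +15.4°.
Midpoint longitude = -51.3° + (+15.4°)/2 = -51.3° + 7.7° = -43.6°.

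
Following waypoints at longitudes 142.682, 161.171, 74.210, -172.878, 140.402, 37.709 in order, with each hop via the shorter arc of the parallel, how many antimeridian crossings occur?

2

Leg 1: +142.682° → +161.171°, shortest Δλ = 18.489° (east) — does not cross 180°.
Leg 2: +161.171° → +74.210°, shortest Δλ = -86.961° (west) — does not cross 180°.
Leg 3: +74.210° → -172.878°, shortest Δλ = 112.912° (east) — crosses 180°.
Leg 4: -172.878° → +140.402°, shortest Δλ = -46.72° (west) — crosses 180°.
Leg 5: +140.402° → +37.709°, shortest Δλ = -102.693° (west) — does not cross 180°.
Total crossings: 2.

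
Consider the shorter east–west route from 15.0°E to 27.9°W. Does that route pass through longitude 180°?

Signed shortest Δλ = ((-27.9 − 15.0 + 180) mod 360) − 180 = -42.9°.
Going west by 42.9° from +15.0° reaches -27.9° without touching 180°.

No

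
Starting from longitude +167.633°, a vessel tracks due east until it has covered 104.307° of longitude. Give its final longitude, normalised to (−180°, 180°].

-88.060°

Start at +167.633°; shift +104.307° → +271.940°.
+271.940° lies outside (−180°, 180°]; subtract 360° → -88.060°.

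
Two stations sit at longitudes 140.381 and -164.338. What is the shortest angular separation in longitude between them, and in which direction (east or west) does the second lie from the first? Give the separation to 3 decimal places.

55.281° east

Raw difference: -164.338 − 140.381 = -304.719°.
Normalise into (−180°, 180°]: -304.719° + 360° = 55.281°.
Positive ⇒ the second point lies to the east; separation 55.281°.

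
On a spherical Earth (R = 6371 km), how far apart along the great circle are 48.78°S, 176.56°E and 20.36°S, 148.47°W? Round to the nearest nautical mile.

2391 nmi

Δλ = -148.47 − 176.56 = -325.03°; wrapped into (−180°, 180°]: 34.97°.
Δφ = -20.36 − -48.78 = 28.42°.
a = sin²(Δφ/2) + cos φ₁ · cos φ₂ · sin²(Δλ/2) = 0.116029.
c = 2·atan2(√a, √(1−a)) = 0.69517 rad → d = 6371·c ≈ 4428.95 km ≈ 2391.44 nmi.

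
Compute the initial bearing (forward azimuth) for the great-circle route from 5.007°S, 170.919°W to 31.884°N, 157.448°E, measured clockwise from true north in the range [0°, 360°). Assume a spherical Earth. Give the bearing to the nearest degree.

323°

Δλ = 157.448 − -170.919 = 328.367°; wrapped into (−180°, 180°]: -31.633°.
θ = atan2( sin Δλ · cos φ₂ , cos φ₁ · sin φ₂ − sin φ₁ · cos φ₂ · cos Δλ )
  = atan2(-0.44534, 0.58928) = -37.080° → normalised to [0°, 360°): 322.920°.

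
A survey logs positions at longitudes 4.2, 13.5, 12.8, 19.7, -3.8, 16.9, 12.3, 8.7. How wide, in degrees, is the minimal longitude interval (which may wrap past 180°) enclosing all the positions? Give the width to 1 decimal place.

Sort the longitudes: -3.8°, +4.2°, +8.7°, +12.3°, +12.8°, +13.5°, +16.9°, +19.7°.
Eastward gaps between consecutive values (wrapping around): 8.0°, 4.5°, 3.6°, 0.5°, 0.7°, 3.4°, 2.8°, 336.5°.
Largest gap = 336.5° ⇒ minimal covering band is its complement: 360° − 336.5° = 23.5°.
Band runs from -3.8° eastward to +19.7°.

23.5°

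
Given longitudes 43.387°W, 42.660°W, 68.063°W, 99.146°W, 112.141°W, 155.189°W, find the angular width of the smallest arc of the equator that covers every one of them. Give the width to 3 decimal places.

Sort the longitudes: -155.189°, -112.141°, -99.146°, -68.063°, -43.387°, -42.660°.
Eastward gaps between consecutive values (wrapping around): 43.048°, 12.995°, 31.083°, 24.676°, 0.727°, 247.471°.
Largest gap = 247.471° ⇒ minimal covering band is its complement: 360° − 247.471° = 112.529°.
Band runs from -155.189° eastward to -42.660°.

112.529°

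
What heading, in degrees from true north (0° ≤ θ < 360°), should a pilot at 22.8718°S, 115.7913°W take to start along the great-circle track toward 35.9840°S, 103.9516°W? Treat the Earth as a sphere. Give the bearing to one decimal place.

144.6°

Δλ = -103.9516 − -115.7913 = 11.8397°.
θ = atan2( sin Δλ · cos φ₂ , cos φ₁ · sin φ₂ − sin φ₁ · cos φ₂ · cos Δλ )
  = atan2(0.16602, -0.23355) = 144.592° → normalised to [0°, 360°): 144.592°.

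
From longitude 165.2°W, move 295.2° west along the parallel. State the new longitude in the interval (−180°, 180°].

Start at -165.2°; shift −295.2° → -460.4°.
-460.4° lies outside (−180°, 180°]; add 360° → -100.4°.

100.4°W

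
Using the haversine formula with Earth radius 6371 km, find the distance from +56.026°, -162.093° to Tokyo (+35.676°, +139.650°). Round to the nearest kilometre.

Δλ = 139.650 − -162.093 = 301.743°; wrapped into (−180°, 180°]: -58.257°.
Δφ = 35.676 − 56.026 = -20.350°.
a = sin²(Δφ/2) + cos φ₁ · cos φ₂ · sin²(Δλ/2) = 0.138766.
c = 2·atan2(√a, √(1−a)) = 0.76343 rad → d = 6371·c ≈ 4863.83 km.

4864 km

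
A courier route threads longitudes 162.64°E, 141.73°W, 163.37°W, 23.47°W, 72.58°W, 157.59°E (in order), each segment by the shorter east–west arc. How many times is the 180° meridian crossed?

2

Leg 1: +162.64° → -141.73°, shortest Δλ = 55.63° (east) — crosses 180°.
Leg 2: -141.73° → -163.37°, shortest Δλ = -21.64° (west) — does not cross 180°.
Leg 3: -163.37° → -23.47°, shortest Δλ = 139.9° (east) — does not cross 180°.
Leg 4: -23.47° → -72.58°, shortest Δλ = -49.11° (west) — does not cross 180°.
Leg 5: -72.58° → +157.59°, shortest Δλ = -129.83° (west) — crosses 180°.
Total crossings: 2.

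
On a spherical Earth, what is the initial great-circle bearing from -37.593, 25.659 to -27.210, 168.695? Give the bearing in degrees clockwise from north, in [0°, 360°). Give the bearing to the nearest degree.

Δλ = 168.695 − 25.659 = 143.036°.
θ = atan2( sin Δλ · cos φ₂ , cos φ₁ · sin φ₂ − sin φ₁ · cos φ₂ · cos Δλ )
  = atan2(0.53477, -0.79581) = 146.100° → normalised to [0°, 360°): 146.100°.

146°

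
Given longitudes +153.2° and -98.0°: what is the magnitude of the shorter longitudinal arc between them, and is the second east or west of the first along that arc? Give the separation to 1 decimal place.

Raw difference: -98.0 − 153.2 = -251.2°.
Normalise into (−180°, 180°]: -251.2° + 360° = 108.8°.
Positive ⇒ the second point lies to the east; separation 108.8°.

108.8° east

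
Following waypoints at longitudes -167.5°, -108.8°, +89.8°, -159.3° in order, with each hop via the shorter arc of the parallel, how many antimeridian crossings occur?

Leg 1: -167.5° → -108.8°, shortest Δλ = 58.7° (east) — does not cross 180°.
Leg 2: -108.8° → +89.8°, shortest Δλ = -161.4° (west) — crosses 180°.
Leg 3: +89.8° → -159.3°, shortest Δλ = 110.9° (east) — crosses 180°.
Total crossings: 2.

2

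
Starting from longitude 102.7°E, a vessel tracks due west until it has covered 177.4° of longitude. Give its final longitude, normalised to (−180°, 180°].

Start at +102.7°; shift −177.4° → -74.7°.
-74.7° already lies in (−180°, 180°].

74.7°W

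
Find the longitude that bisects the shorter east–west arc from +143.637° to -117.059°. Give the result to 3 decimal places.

Signed shortest Δλ from +143.637° to -117.059° is +99.304°.
Midpoint longitude = +143.637° + (+99.304°)/2 = +143.637° + 49.652° = +193.289°.
Normalise into (−180°, 180°]: -166.711°.
(The naïve average (+143.637 + -117.059)/2 = 13.289° is on the wrong side of the globe.)

-166.711°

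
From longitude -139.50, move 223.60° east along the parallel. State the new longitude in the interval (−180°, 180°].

Start at -139.50°; shift +223.60° → +84.10°.
+84.10° already lies in (−180°, 180°].

+84.10°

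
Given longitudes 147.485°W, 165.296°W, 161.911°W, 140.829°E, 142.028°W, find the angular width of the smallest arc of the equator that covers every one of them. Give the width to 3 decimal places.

77.143°

Sort the longitudes: -165.296°, -161.911°, -147.485°, -142.028°, +140.829°.
Eastward gaps between consecutive values (wrapping around): 3.385°, 14.426°, 5.457°, 282.857°, 53.875°.
Largest gap = 282.857° ⇒ minimal covering band is its complement: 360° − 282.857° = 77.143°.
Band runs from +140.829° eastward to -142.028°, crossing the antimeridian.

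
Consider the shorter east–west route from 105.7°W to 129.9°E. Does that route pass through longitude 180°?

Yes

Naïve |129.9 − -105.7| = 235.6° > 180°, so the shorter arc goes the other way round — across 180°.
Signed shortest Δλ = ((129.9 − -105.7 + 180) mod 360) − 180 = -124.4°.
Going west by 124.4° from -105.7° passes through 180° before reaching +129.9°.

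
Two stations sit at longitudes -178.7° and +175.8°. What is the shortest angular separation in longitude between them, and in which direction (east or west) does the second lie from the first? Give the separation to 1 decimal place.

5.5° west

Raw difference: 175.8 − -178.7 = 354.5°.
Normalise into (−180°, 180°]: 354.5° − 360° = -5.5°.
Negative ⇒ the second point lies to the west; separation 5.5°.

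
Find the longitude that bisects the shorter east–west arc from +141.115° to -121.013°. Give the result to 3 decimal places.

-169.949°

Signed shortest Δλ from +141.115° to -121.013° is +97.872°.
Midpoint longitude = +141.115° + (+97.872°)/2 = +141.115° + 48.936° = +190.051°.
Normalise into (−180°, 180°]: -169.949°.
(The naïve average (+141.115 + -121.013)/2 = 10.051° is on the wrong side of the globe.)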